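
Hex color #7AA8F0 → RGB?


Hex: #7AA8F0
R = 7A₁₆ = 122
G = A8₁₆ = 168
B = F0₁₆ = 240
= RGB(122, 168, 240)


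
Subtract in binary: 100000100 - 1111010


Align and subtract column by column (LSB to MSB, borrowing when needed):
  100000100
- 001111010
  ---------
  col 0: (0 - 0 borrow-in) - 0 → 0 - 0 = 0, borrow out 0
  col 1: (0 - 0 borrow-in) - 1 → borrow from next column: (0+2) - 1 = 1, borrow out 1
  col 2: (1 - 1 borrow-in) - 0 → 0 - 0 = 0, borrow out 0
  col 3: (0 - 0 borrow-in) - 1 → borrow from next column: (0+2) - 1 = 1, borrow out 1
  col 4: (0 - 1 borrow-in) - 1 → borrow from next column: (-1+2) - 1 = 0, borrow out 1
  col 5: (0 - 1 borrow-in) - 1 → borrow from next column: (-1+2) - 1 = 0, borrow out 1
  col 6: (0 - 1 borrow-in) - 1 → borrow from next column: (-1+2) - 1 = 0, borrow out 1
  col 7: (0 - 1 borrow-in) - 0 → borrow from next column: (-1+2) - 0 = 1, borrow out 1
  col 8: (1 - 1 borrow-in) - 0 → 0 - 0 = 0, borrow out 0
Reading bits MSB→LSB: 010001010
Strip leading zeros: 10001010
= 10001010


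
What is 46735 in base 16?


Divide by 16 repeatedly:
46735 ÷ 16 = 2920 remainder 15 (F)
2920 ÷ 16 = 182 remainder 8 (8)
182 ÷ 16 = 11 remainder 6 (6)
11 ÷ 16 = 0 remainder 11 (B)
Reading remainders bottom-up:
= 0xB68F


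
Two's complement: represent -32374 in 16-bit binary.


Original: 0111111001110110
Step 1 - Invert all bits: 1000000110001001
Step 2 - Add 1: 1000000110001001 + 1
= 1000000110001010 (represents -32374)


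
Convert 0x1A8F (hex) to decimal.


Positional values:
Position 0: F × 16^0 = 15 × 1 = 15
Position 1: 8 × 16^1 = 8 × 16 = 128
Position 2: A × 16^2 = 10 × 256 = 2560
Position 3: 1 × 16^3 = 1 × 4096 = 4096
Sum = 15 + 128 + 2560 + 4096
= 6799


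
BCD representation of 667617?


Each digit → 4-bit binary:
  6 → 0110
  6 → 0110
  7 → 0111
  6 → 0110
  1 → 0001
  7 → 0111
= 0110 0110 0111 0110 0001 0111


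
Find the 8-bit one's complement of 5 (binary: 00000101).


Original: 00000101
Invert all bits:
  bit 0: 0 → 1
  bit 1: 0 → 1
  bit 2: 0 → 1
  bit 3: 0 → 1
  bit 4: 0 → 1
  bit 5: 1 → 0
  bit 6: 0 → 1
  bit 7: 1 → 0
= 11111010


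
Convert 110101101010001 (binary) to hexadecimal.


Group into 4-bit nibbles: 0110101101010001
  0110 = 6
  1011 = B
  0101 = 5
  0001 = 1
= 0x6B51


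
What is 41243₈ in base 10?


Positional values:
Position 0: 3 × 8^0 = 3
Position 1: 4 × 8^1 = 32
Position 2: 2 × 8^2 = 128
Position 3: 1 × 8^3 = 512
Position 4: 4 × 8^4 = 16384
Sum = 3 + 32 + 128 + 512 + 16384
= 17059


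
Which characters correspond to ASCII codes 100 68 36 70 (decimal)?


Codes (decimal): 100 68 36 70
Per-code ASCII lookup:
  100  (range 97-122: lowercase, 100 - 97 = 3) → 'd'
  68  (range 65-90: uppercase, 68 - 65 = 3) → 'D'
  36  (special character) → '$'
  70  (range 65-90: uppercase, 70 - 65 = 5) → 'F'
= 'dD$F'


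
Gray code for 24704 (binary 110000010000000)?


Binary: 110000010000000
Gray code: G = B XOR (B >> 1)
B >> 1 = 011000001000000
110000010000000 XOR 011000001000000:
  1 XOR 0 = 1
  1 XOR 1 = 0
  0 XOR 1 = 1
  0 XOR 0 = 0
  0 XOR 0 = 0
  0 XOR 0 = 0
  0 XOR 0 = 0
  1 XOR 0 = 1
  0 XOR 1 = 1
  0 XOR 0 = 0
  0 XOR 0 = 0
  0 XOR 0 = 0
  0 XOR 0 = 0
  0 XOR 0 = 0
  0 XOR 0 = 0
= 101000011000000


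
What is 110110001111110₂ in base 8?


Group into 3-bit groups: 110110001111110
  110 = 6
  110 = 6
  001 = 1
  111 = 7
  110 = 6
= 0o66176


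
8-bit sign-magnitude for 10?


Sign bit: 0 (positive)
Magnitude: 10 = 0001010
= 00001010


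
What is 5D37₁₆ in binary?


Each hex digit → 4 binary bits:
  5 = 0101
  D = 1101
  3 = 0011
  7 = 0111
Concatenate: 0101 1101 0011 0111
= 0101110100110111


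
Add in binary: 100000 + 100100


Align and add column by column (LSB to MSB, carry propagating):
  0100000
+ 0100100
  -------
  col 0: 0 + 0 + 0 (carry in) = 0 → bit 0, carry out 0
  col 1: 0 + 0 + 0 (carry in) = 0 → bit 0, carry out 0
  col 2: 0 + 1 + 0 (carry in) = 1 → bit 1, carry out 0
  col 3: 0 + 0 + 0 (carry in) = 0 → bit 0, carry out 0
  col 4: 0 + 0 + 0 (carry in) = 0 → bit 0, carry out 0
  col 5: 1 + 1 + 0 (carry in) = 2 → bit 0, carry out 1
  col 6: 0 + 0 + 1 (carry in) = 1 → bit 1, carry out 0
Reading bits MSB→LSB: 1000100
Strip leading zeros: 1000100
= 1000100


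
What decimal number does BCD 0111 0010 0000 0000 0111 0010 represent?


Each 4-bit group → digit:
  0111 → 7
  0010 → 2
  0000 → 0
  0000 → 0
  0111 → 7
  0010 → 2
= 720072


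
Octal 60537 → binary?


Each octal digit → 3 binary bits:
  6 = 110
  0 = 000
  5 = 101
  3 = 011
  7 = 111
Concatenate: 110 000 101 011 111
= 110000101011111


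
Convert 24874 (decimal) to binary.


Divide by 2 repeatedly:
24874 ÷ 2 = 12437 remainder 0
12437 ÷ 2 = 6218 remainder 1
6218 ÷ 2 = 3109 remainder 0
3109 ÷ 2 = 1554 remainder 1
1554 ÷ 2 = 777 remainder 0
777 ÷ 2 = 388 remainder 1
388 ÷ 2 = 194 remainder 0
194 ÷ 2 = 97 remainder 0
97 ÷ 2 = 48 remainder 1
48 ÷ 2 = 24 remainder 0
24 ÷ 2 = 12 remainder 0
12 ÷ 2 = 6 remainder 0
6 ÷ 2 = 3 remainder 0
3 ÷ 2 = 1 remainder 1
1 ÷ 2 = 0 remainder 1
Reading remainders bottom-up:
= 110000100101010


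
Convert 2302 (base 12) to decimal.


Positional values (base 12):
  2 × 12^0 = 2 × 1 = 2
  0 × 12^1 = 0 × 12 = 0
  3 × 12^2 = 3 × 144 = 432
  2 × 12^3 = 2 × 1728 = 3456
Sum = 2 + 0 + 432 + 3456
= 3890


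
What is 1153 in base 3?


Divide by 3 repeatedly:
1153 ÷ 3 = 384 remainder 1
384 ÷ 3 = 128 remainder 0
128 ÷ 3 = 42 remainder 2
42 ÷ 3 = 14 remainder 0
14 ÷ 3 = 4 remainder 2
4 ÷ 3 = 1 remainder 1
1 ÷ 3 = 0 remainder 1
Reading remainders bottom-up:
= 1120201


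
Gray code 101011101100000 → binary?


Gray code: 101011101100000
MSB stays the same: 1
Each subsequent bit = prev_binary XOR current_gray:
  B[1] = 1 XOR 0 = 1
  B[2] = 1 XOR 1 = 0
  B[3] = 0 XOR 0 = 0
  B[4] = 0 XOR 1 = 1
  B[5] = 1 XOR 1 = 0
  B[6] = 0 XOR 1 = 1
  B[7] = 1 XOR 0 = 1
  B[8] = 1 XOR 1 = 0
  B[9] = 0 XOR 1 = 1
  B[10] = 1 XOR 0 = 1
  B[11] = 1 XOR 0 = 1
  B[12] = 1 XOR 0 = 1
  B[13] = 1 XOR 0 = 1
  B[14] = 1 XOR 0 = 1
= 110010110111111 (26047 decimal)


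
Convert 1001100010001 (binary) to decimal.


Positional values:
Bit 0: 1 × 2^0 = 1
Bit 4: 1 × 2^4 = 16
Bit 8: 1 × 2^8 = 256
Bit 9: 1 × 2^9 = 512
Bit 12: 1 × 2^12 = 4096
Sum = 1 + 16 + 256 + 512 + 4096
= 4881


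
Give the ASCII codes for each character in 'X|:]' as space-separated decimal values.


String: 'X|:]'  (4 characters)
Per-character ASCII lookup:
  'X': uppercase starts at 65: 'X' = 65 + 23 = 88
  '|': special character: '|' = 124
  ':': special character: ':' = 58
  ']': special character: ']' = 93
= 88 124 58 93


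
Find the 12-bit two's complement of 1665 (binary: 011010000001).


Original: 011010000001
Step 1 - Invert all bits: 100101111110
Step 2 - Add 1: 100101111110 + 1
= 100101111111 (represents -1665)


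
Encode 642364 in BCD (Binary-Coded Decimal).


Each digit → 4-bit binary:
  6 → 0110
  4 → 0100
  2 → 0010
  3 → 0011
  6 → 0110
  4 → 0100
= 0110 0100 0010 0011 0110 0100


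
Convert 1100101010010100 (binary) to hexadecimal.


Group into 4-bit nibbles: 1100101010010100
  1100 = C
  1010 = A
  1001 = 9
  0100 = 4
= 0xCA94


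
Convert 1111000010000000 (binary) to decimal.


Positional values:
Bit 7: 1 × 2^7 = 128
Bit 12: 1 × 2^12 = 4096
Bit 13: 1 × 2^13 = 8192
Bit 14: 1 × 2^14 = 16384
Bit 15: 1 × 2^15 = 32768
Sum = 128 + 4096 + 8192 + 16384 + 32768
= 61568


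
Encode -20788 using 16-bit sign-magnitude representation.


Sign bit: 1 (negative)
Magnitude: 20788 = 101000100110100
= 1101000100110100


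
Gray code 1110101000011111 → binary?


Gray code: 1110101000011111
MSB stays the same: 1
Each subsequent bit = prev_binary XOR current_gray:
  B[1] = 1 XOR 1 = 0
  B[2] = 0 XOR 1 = 1
  B[3] = 1 XOR 0 = 1
  B[4] = 1 XOR 1 = 0
  B[5] = 0 XOR 0 = 0
  B[6] = 0 XOR 1 = 1
  B[7] = 1 XOR 0 = 1
  B[8] = 1 XOR 0 = 1
  B[9] = 1 XOR 0 = 1
  B[10] = 1 XOR 0 = 1
  B[11] = 1 XOR 1 = 0
  B[12] = 0 XOR 1 = 1
  B[13] = 1 XOR 1 = 0
  B[14] = 0 XOR 1 = 1
  B[15] = 1 XOR 1 = 0
= 1011001111101010 (46058 decimal)


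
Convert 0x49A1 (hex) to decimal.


Positional values:
Position 0: 1 × 16^0 = 1 × 1 = 1
Position 1: A × 16^1 = 10 × 16 = 160
Position 2: 9 × 16^2 = 9 × 256 = 2304
Position 3: 4 × 16^3 = 4 × 4096 = 16384
Sum = 1 + 160 + 2304 + 16384
= 18849


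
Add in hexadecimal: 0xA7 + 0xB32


Align and add column by column (LSB to MSB, each column mod 16 with carry):
  00A7
+ 0B32
  ----
  col 0: 7(7) + 2(2) + 0 (carry in) = 9 → 9(9), carry out 0
  col 1: A(10) + 3(3) + 0 (carry in) = 13 → D(13), carry out 0
  col 2: 0(0) + B(11) + 0 (carry in) = 11 → B(11), carry out 0
  col 3: 0(0) + 0(0) + 0 (carry in) = 0 → 0(0), carry out 0
Reading digits MSB→LSB: 0BD9
Strip leading zeros: BD9
= 0xBD9


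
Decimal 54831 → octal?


Divide by 8 repeatedly:
54831 ÷ 8 = 6853 remainder 7
6853 ÷ 8 = 856 remainder 5
856 ÷ 8 = 107 remainder 0
107 ÷ 8 = 13 remainder 3
13 ÷ 8 = 1 remainder 5
1 ÷ 8 = 0 remainder 1
Reading remainders bottom-up:
= 0o153057


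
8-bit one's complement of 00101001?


Original: 00101001
Invert all bits:
  bit 0: 0 → 1
  bit 1: 0 → 1
  bit 2: 1 → 0
  bit 3: 0 → 1
  bit 4: 1 → 0
  bit 5: 0 → 1
  bit 6: 0 → 1
  bit 7: 1 → 0
= 11010110


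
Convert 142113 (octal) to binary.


Each octal digit → 3 binary bits:
  1 = 001
  4 = 100
  2 = 010
  1 = 001
  1 = 001
  3 = 011
Concatenate: 001 100 010 001 001 011
= 001100010001001011


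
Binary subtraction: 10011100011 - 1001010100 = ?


Align and subtract column by column (LSB to MSB, borrowing when needed):
  10011100011
- 01001010100
  -----------
  col 0: (1 - 0 borrow-in) - 0 → 1 - 0 = 1, borrow out 0
  col 1: (1 - 0 borrow-in) - 0 → 1 - 0 = 1, borrow out 0
  col 2: (0 - 0 borrow-in) - 1 → borrow from next column: (0+2) - 1 = 1, borrow out 1
  col 3: (0 - 1 borrow-in) - 0 → borrow from next column: (-1+2) - 0 = 1, borrow out 1
  col 4: (0 - 1 borrow-in) - 1 → borrow from next column: (-1+2) - 1 = 0, borrow out 1
  col 5: (1 - 1 borrow-in) - 0 → 0 - 0 = 0, borrow out 0
  col 6: (1 - 0 borrow-in) - 1 → 1 - 1 = 0, borrow out 0
  col 7: (1 - 0 borrow-in) - 0 → 1 - 0 = 1, borrow out 0
  col 8: (0 - 0 borrow-in) - 0 → 0 - 0 = 0, borrow out 0
  col 9: (0 - 0 borrow-in) - 1 → borrow from next column: (0+2) - 1 = 1, borrow out 1
  col 10: (1 - 1 borrow-in) - 0 → 0 - 0 = 0, borrow out 0
Reading bits MSB→LSB: 01010001111
Strip leading zeros: 1010001111
= 1010001111


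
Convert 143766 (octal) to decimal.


Positional values:
Position 0: 6 × 8^0 = 6
Position 1: 6 × 8^1 = 48
Position 2: 7 × 8^2 = 448
Position 3: 3 × 8^3 = 1536
Position 4: 4 × 8^4 = 16384
Position 5: 1 × 8^5 = 32768
Sum = 6 + 48 + 448 + 1536 + 16384 + 32768
= 51190


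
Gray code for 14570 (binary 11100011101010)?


Binary: 11100011101010
Gray code: G = B XOR (B >> 1)
B >> 1 = 01110001110101
11100011101010 XOR 01110001110101:
  1 XOR 0 = 1
  1 XOR 1 = 0
  1 XOR 1 = 0
  0 XOR 1 = 1
  0 XOR 0 = 0
  0 XOR 0 = 0
  1 XOR 0 = 1
  1 XOR 1 = 0
  1 XOR 1 = 0
  0 XOR 1 = 1
  1 XOR 0 = 1
  0 XOR 1 = 1
  1 XOR 0 = 1
  0 XOR 1 = 1
= 10010010011111


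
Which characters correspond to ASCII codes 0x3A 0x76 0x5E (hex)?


Codes (hex): 0x3A 0x76 0x5E
Per-code ASCII lookup:
  0x3A = 58  (special character) → ':'
  0x76 = 118  (range 97-122: lowercase, 118 - 97 = 21) → 'v'
  0x5E = 94  (special character) → '^'
= ':v^'


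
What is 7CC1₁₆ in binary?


Each hex digit → 4 binary bits:
  7 = 0111
  C = 1100
  C = 1100
  1 = 0001
Concatenate: 0111 1100 1100 0001
= 0111110011000001


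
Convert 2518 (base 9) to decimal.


Positional values (base 9):
  8 × 9^0 = 8 × 1 = 8
  1 × 9^1 = 1 × 9 = 9
  5 × 9^2 = 5 × 81 = 405
  2 × 9^3 = 2 × 729 = 1458
Sum = 8 + 9 + 405 + 1458
= 1880


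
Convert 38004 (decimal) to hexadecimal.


Divide by 16 repeatedly:
38004 ÷ 16 = 2375 remainder 4 (4)
2375 ÷ 16 = 148 remainder 7 (7)
148 ÷ 16 = 9 remainder 4 (4)
9 ÷ 16 = 0 remainder 9 (9)
Reading remainders bottom-up:
= 0x9474


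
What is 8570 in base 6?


Divide by 6 repeatedly:
8570 ÷ 6 = 1428 remainder 2
1428 ÷ 6 = 238 remainder 0
238 ÷ 6 = 39 remainder 4
39 ÷ 6 = 6 remainder 3
6 ÷ 6 = 1 remainder 0
1 ÷ 6 = 0 remainder 1
Reading remainders bottom-up:
= 103402


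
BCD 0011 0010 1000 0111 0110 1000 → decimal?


Each 4-bit group → digit:
  0011 → 3
  0010 → 2
  1000 → 8
  0111 → 7
  0110 → 6
  1000 → 8
= 328768


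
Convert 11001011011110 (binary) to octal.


Group into 3-bit groups: 011001011011110
  011 = 3
  001 = 1
  011 = 3
  011 = 3
  110 = 6
= 0o31336


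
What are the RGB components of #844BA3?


Hex: #844BA3
R = 84₁₆ = 132
G = 4B₁₆ = 75
B = A3₁₆ = 163
= RGB(132, 75, 163)


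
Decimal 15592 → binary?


Divide by 2 repeatedly:
15592 ÷ 2 = 7796 remainder 0
7796 ÷ 2 = 3898 remainder 0
3898 ÷ 2 = 1949 remainder 0
1949 ÷ 2 = 974 remainder 1
974 ÷ 2 = 487 remainder 0
487 ÷ 2 = 243 remainder 1
243 ÷ 2 = 121 remainder 1
121 ÷ 2 = 60 remainder 1
60 ÷ 2 = 30 remainder 0
30 ÷ 2 = 15 remainder 0
15 ÷ 2 = 7 remainder 1
7 ÷ 2 = 3 remainder 1
3 ÷ 2 = 1 remainder 1
1 ÷ 2 = 0 remainder 1
Reading remainders bottom-up:
= 11110011101000


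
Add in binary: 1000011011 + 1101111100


Align and add column by column (LSB to MSB, carry propagating):
  01000011011
+ 01101111100
  -----------
  col 0: 1 + 0 + 0 (carry in) = 1 → bit 1, carry out 0
  col 1: 1 + 0 + 0 (carry in) = 1 → bit 1, carry out 0
  col 2: 0 + 1 + 0 (carry in) = 1 → bit 1, carry out 0
  col 3: 1 + 1 + 0 (carry in) = 2 → bit 0, carry out 1
  col 4: 1 + 1 + 1 (carry in) = 3 → bit 1, carry out 1
  col 5: 0 + 1 + 1 (carry in) = 2 → bit 0, carry out 1
  col 6: 0 + 1 + 1 (carry in) = 2 → bit 0, carry out 1
  col 7: 0 + 0 + 1 (carry in) = 1 → bit 1, carry out 0
  col 8: 0 + 1 + 0 (carry in) = 1 → bit 1, carry out 0
  col 9: 1 + 1 + 0 (carry in) = 2 → bit 0, carry out 1
  col 10: 0 + 0 + 1 (carry in) = 1 → bit 1, carry out 0
Reading bits MSB→LSB: 10110010111
Strip leading zeros: 10110010111
= 10110010111


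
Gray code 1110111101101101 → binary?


Gray code: 1110111101101101
MSB stays the same: 1
Each subsequent bit = prev_binary XOR current_gray:
  B[1] = 1 XOR 1 = 0
  B[2] = 0 XOR 1 = 1
  B[3] = 1 XOR 0 = 1
  B[4] = 1 XOR 1 = 0
  B[5] = 0 XOR 1 = 1
  B[6] = 1 XOR 1 = 0
  B[7] = 0 XOR 1 = 1
  B[8] = 1 XOR 0 = 1
  B[9] = 1 XOR 1 = 0
  B[10] = 0 XOR 1 = 1
  B[11] = 1 XOR 0 = 1
  B[12] = 1 XOR 1 = 0
  B[13] = 0 XOR 1 = 1
  B[14] = 1 XOR 0 = 1
  B[15] = 1 XOR 1 = 0
= 1011010110110110 (46518 decimal)


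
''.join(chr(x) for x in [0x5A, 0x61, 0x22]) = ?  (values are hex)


Codes (hex): 0x5A 0x61 0x22
Per-code ASCII lookup:
  0x5A = 90  (range 65-90: uppercase, 90 - 65 = 25) → 'Z'
  0x61 = 97  (range 97-122: lowercase, 97 - 97 = 0) → 'a'
  0x22 = 34  (special character) → '"'
= 'Za"'


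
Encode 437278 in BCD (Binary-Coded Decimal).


Each digit → 4-bit binary:
  4 → 0100
  3 → 0011
  7 → 0111
  2 → 0010
  7 → 0111
  8 → 1000
= 0100 0011 0111 0010 0111 1000


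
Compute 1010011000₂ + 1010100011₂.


Align and add column by column (LSB to MSB, carry propagating):
  01010011000
+ 01010100011
  -----------
  col 0: 0 + 1 + 0 (carry in) = 1 → bit 1, carry out 0
  col 1: 0 + 1 + 0 (carry in) = 1 → bit 1, carry out 0
  col 2: 0 + 0 + 0 (carry in) = 0 → bit 0, carry out 0
  col 3: 1 + 0 + 0 (carry in) = 1 → bit 1, carry out 0
  col 4: 1 + 0 + 0 (carry in) = 1 → bit 1, carry out 0
  col 5: 0 + 1 + 0 (carry in) = 1 → bit 1, carry out 0
  col 6: 0 + 0 + 0 (carry in) = 0 → bit 0, carry out 0
  col 7: 1 + 1 + 0 (carry in) = 2 → bit 0, carry out 1
  col 8: 0 + 0 + 1 (carry in) = 1 → bit 1, carry out 0
  col 9: 1 + 1 + 0 (carry in) = 2 → bit 0, carry out 1
  col 10: 0 + 0 + 1 (carry in) = 1 → bit 1, carry out 0
Reading bits MSB→LSB: 10100111011
Strip leading zeros: 10100111011
= 10100111011


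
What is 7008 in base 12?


Divide by 12 repeatedly:
7008 ÷ 12 = 584 remainder 0
584 ÷ 12 = 48 remainder 8
48 ÷ 12 = 4 remainder 0
4 ÷ 12 = 0 remainder 4
Reading remainders bottom-up:
= 4080


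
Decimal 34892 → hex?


Divide by 16 repeatedly:
34892 ÷ 16 = 2180 remainder 12 (C)
2180 ÷ 16 = 136 remainder 4 (4)
136 ÷ 16 = 8 remainder 8 (8)
8 ÷ 16 = 0 remainder 8 (8)
Reading remainders bottom-up:
= 0x884C


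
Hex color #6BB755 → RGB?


Hex: #6BB755
R = 6B₁₆ = 107
G = B7₁₆ = 183
B = 55₁₆ = 85
= RGB(107, 183, 85)


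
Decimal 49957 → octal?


Divide by 8 repeatedly:
49957 ÷ 8 = 6244 remainder 5
6244 ÷ 8 = 780 remainder 4
780 ÷ 8 = 97 remainder 4
97 ÷ 8 = 12 remainder 1
12 ÷ 8 = 1 remainder 4
1 ÷ 8 = 0 remainder 1
Reading remainders bottom-up:
= 0o141445


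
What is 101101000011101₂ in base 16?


Group into 4-bit nibbles: 0101101000011101
  0101 = 5
  1010 = A
  0001 = 1
  1101 = D
= 0x5A1D


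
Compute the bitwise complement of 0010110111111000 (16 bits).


Original: 0010110111111000
Invert all bits:
  bit 0: 0 → 1
  bit 1: 0 → 1
  bit 2: 1 → 0
  bit 3: 0 → 1
  bit 4: 1 → 0
  bit 5: 1 → 0
  bit 6: 0 → 1
  bit 7: 1 → 0
  bit 8: 1 → 0
  bit 9: 1 → 0
  bit 10: 1 → 0
  bit 11: 1 → 0
  bit 12: 1 → 0
  bit 13: 0 → 1
  bit 14: 0 → 1
  bit 15: 0 → 1
= 1101001000000111


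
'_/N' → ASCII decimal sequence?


String: '_/N'  (3 characters)
Per-character ASCII lookup:
  '_': special character: '_' = 95
  '/': special character: '/' = 47
  'N': uppercase starts at 65: 'N' = 65 + 13 = 78
= 95 47 78


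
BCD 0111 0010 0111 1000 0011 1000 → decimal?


Each 4-bit group → digit:
  0111 → 7
  0010 → 2
  0111 → 7
  1000 → 8
  0011 → 3
  1000 → 8
= 727838


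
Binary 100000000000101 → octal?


Group into 3-bit groups: 100000000000101
  100 = 4
  000 = 0
  000 = 0
  000 = 0
  101 = 5
= 0o40005


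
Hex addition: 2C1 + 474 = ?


Align and add column by column (LSB to MSB, each column mod 16 with carry):
  02C1
+ 0474
  ----
  col 0: 1(1) + 4(4) + 0 (carry in) = 5 → 5(5), carry out 0
  col 1: C(12) + 7(7) + 0 (carry in) = 19 → 3(3), carry out 1
  col 2: 2(2) + 4(4) + 1 (carry in) = 7 → 7(7), carry out 0
  col 3: 0(0) + 0(0) + 0 (carry in) = 0 → 0(0), carry out 0
Reading digits MSB→LSB: 0735
Strip leading zeros: 735
= 0x735


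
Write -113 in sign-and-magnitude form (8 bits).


Sign bit: 1 (negative)
Magnitude: 113 = 1110001
= 11110001


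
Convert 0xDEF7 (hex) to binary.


Each hex digit → 4 binary bits:
  D = 1101
  E = 1110
  F = 1111
  7 = 0111
Concatenate: 1101 1110 1111 0111
= 1101111011110111


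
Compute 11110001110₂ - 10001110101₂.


Align and subtract column by column (LSB to MSB, borrowing when needed):
  11110001110
- 10001110101
  -----------
  col 0: (0 - 0 borrow-in) - 1 → borrow from next column: (0+2) - 1 = 1, borrow out 1
  col 1: (1 - 1 borrow-in) - 0 → 0 - 0 = 0, borrow out 0
  col 2: (1 - 0 borrow-in) - 1 → 1 - 1 = 0, borrow out 0
  col 3: (1 - 0 borrow-in) - 0 → 1 - 0 = 1, borrow out 0
  col 4: (0 - 0 borrow-in) - 1 → borrow from next column: (0+2) - 1 = 1, borrow out 1
  col 5: (0 - 1 borrow-in) - 1 → borrow from next column: (-1+2) - 1 = 0, borrow out 1
  col 6: (0 - 1 borrow-in) - 1 → borrow from next column: (-1+2) - 1 = 0, borrow out 1
  col 7: (1 - 1 borrow-in) - 0 → 0 - 0 = 0, borrow out 0
  col 8: (1 - 0 borrow-in) - 0 → 1 - 0 = 1, borrow out 0
  col 9: (1 - 0 borrow-in) - 0 → 1 - 0 = 1, borrow out 0
  col 10: (1 - 0 borrow-in) - 1 → 1 - 1 = 0, borrow out 0
Reading bits MSB→LSB: 01100011001
Strip leading zeros: 1100011001
= 1100011001


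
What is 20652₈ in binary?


Each octal digit → 3 binary bits:
  2 = 010
  0 = 000
  6 = 110
  5 = 101
  2 = 010
Concatenate: 010 000 110 101 010
= 010000110101010


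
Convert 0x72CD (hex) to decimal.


Positional values:
Position 0: D × 16^0 = 13 × 1 = 13
Position 1: C × 16^1 = 12 × 16 = 192
Position 2: 2 × 16^2 = 2 × 256 = 512
Position 3: 7 × 16^3 = 7 × 4096 = 28672
Sum = 13 + 192 + 512 + 28672
= 29389


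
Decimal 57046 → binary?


Divide by 2 repeatedly:
57046 ÷ 2 = 28523 remainder 0
28523 ÷ 2 = 14261 remainder 1
14261 ÷ 2 = 7130 remainder 1
7130 ÷ 2 = 3565 remainder 0
3565 ÷ 2 = 1782 remainder 1
1782 ÷ 2 = 891 remainder 0
891 ÷ 2 = 445 remainder 1
445 ÷ 2 = 222 remainder 1
222 ÷ 2 = 111 remainder 0
111 ÷ 2 = 55 remainder 1
55 ÷ 2 = 27 remainder 1
27 ÷ 2 = 13 remainder 1
13 ÷ 2 = 6 remainder 1
6 ÷ 2 = 3 remainder 0
3 ÷ 2 = 1 remainder 1
1 ÷ 2 = 0 remainder 1
Reading remainders bottom-up:
= 1101111011010110


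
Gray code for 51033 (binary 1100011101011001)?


Binary: 1100011101011001
Gray code: G = B XOR (B >> 1)
B >> 1 = 0110001110101100
1100011101011001 XOR 0110001110101100:
  1 XOR 0 = 1
  1 XOR 1 = 0
  0 XOR 1 = 1
  0 XOR 0 = 0
  0 XOR 0 = 0
  1 XOR 0 = 1
  1 XOR 1 = 0
  1 XOR 1 = 0
  0 XOR 1 = 1
  1 XOR 0 = 1
  0 XOR 1 = 1
  1 XOR 0 = 1
  1 XOR 1 = 0
  0 XOR 1 = 1
  0 XOR 0 = 0
  1 XOR 0 = 1
= 1010010011110101


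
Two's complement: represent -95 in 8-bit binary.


Original: 01011111
Step 1 - Invert all bits: 10100000
Step 2 - Add 1: 10100000 + 1
= 10100001 (represents -95)


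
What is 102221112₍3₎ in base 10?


Positional values (base 3):
  2 × 3^0 = 2 × 1 = 2
  1 × 3^1 = 1 × 3 = 3
  1 × 3^2 = 1 × 9 = 9
  1 × 3^3 = 1 × 27 = 27
  2 × 3^4 = 2 × 81 = 162
  2 × 3^5 = 2 × 243 = 486
  2 × 3^6 = 2 × 729 = 1458
  0 × 3^7 = 0 × 2187 = 0
  1 × 3^8 = 1 × 6561 = 6561
Sum = 2 + 3 + 9 + 27 + 162 + 486 + 1458 + 0 + 6561
= 8708


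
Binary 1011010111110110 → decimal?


Positional values:
Bit 1: 1 × 2^1 = 2
Bit 2: 1 × 2^2 = 4
Bit 4: 1 × 2^4 = 16
Bit 5: 1 × 2^5 = 32
Bit 6: 1 × 2^6 = 64
Bit 7: 1 × 2^7 = 128
Bit 8: 1 × 2^8 = 256
Bit 10: 1 × 2^10 = 1024
Bit 12: 1 × 2^12 = 4096
Bit 13: 1 × 2^13 = 8192
Bit 15: 1 × 2^15 = 32768
Sum = 2 + 4 + 16 + 32 + 64 + 128 + 256 + 1024 + 4096 + 8192 + 32768
= 46582


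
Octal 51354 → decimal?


Positional values:
Position 0: 4 × 8^0 = 4
Position 1: 5 × 8^1 = 40
Position 2: 3 × 8^2 = 192
Position 3: 1 × 8^3 = 512
Position 4: 5 × 8^4 = 20480
Sum = 4 + 40 + 192 + 512 + 20480
= 21228


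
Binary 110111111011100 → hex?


Group into 4-bit nibbles: 0110111111011100
  0110 = 6
  1111 = F
  1101 = D
  1100 = C
= 0x6FDC


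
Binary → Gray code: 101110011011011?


Binary: 101110011011011
Gray code: G = B XOR (B >> 1)
B >> 1 = 010111001101101
101110011011011 XOR 010111001101101:
  1 XOR 0 = 1
  0 XOR 1 = 1
  1 XOR 0 = 1
  1 XOR 1 = 0
  1 XOR 1 = 0
  0 XOR 1 = 1
  0 XOR 0 = 0
  1 XOR 0 = 1
  1 XOR 1 = 0
  0 XOR 1 = 1
  1 XOR 0 = 1
  1 XOR 1 = 0
  0 XOR 1 = 1
  1 XOR 0 = 1
  1 XOR 1 = 0
= 111001010110110


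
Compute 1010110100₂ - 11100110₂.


Align and subtract column by column (LSB to MSB, borrowing when needed):
  1010110100
- 0011100110
  ----------
  col 0: (0 - 0 borrow-in) - 0 → 0 - 0 = 0, borrow out 0
  col 1: (0 - 0 borrow-in) - 1 → borrow from next column: (0+2) - 1 = 1, borrow out 1
  col 2: (1 - 1 borrow-in) - 1 → borrow from next column: (0+2) - 1 = 1, borrow out 1
  col 3: (0 - 1 borrow-in) - 0 → borrow from next column: (-1+2) - 0 = 1, borrow out 1
  col 4: (1 - 1 borrow-in) - 0 → 0 - 0 = 0, borrow out 0
  col 5: (1 - 0 borrow-in) - 1 → 1 - 1 = 0, borrow out 0
  col 6: (0 - 0 borrow-in) - 1 → borrow from next column: (0+2) - 1 = 1, borrow out 1
  col 7: (1 - 1 borrow-in) - 1 → borrow from next column: (0+2) - 1 = 1, borrow out 1
  col 8: (0 - 1 borrow-in) - 0 → borrow from next column: (-1+2) - 0 = 1, borrow out 1
  col 9: (1 - 1 borrow-in) - 0 → 0 - 0 = 0, borrow out 0
Reading bits MSB→LSB: 0111001110
Strip leading zeros: 111001110
= 111001110


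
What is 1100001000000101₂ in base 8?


Group into 3-bit groups: 001100001000000101
  001 = 1
  100 = 4
  001 = 1
  000 = 0
  000 = 0
  101 = 5
= 0o141005


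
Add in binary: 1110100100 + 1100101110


Align and add column by column (LSB to MSB, carry propagating):
  01110100100
+ 01100101110
  -----------
  col 0: 0 + 0 + 0 (carry in) = 0 → bit 0, carry out 0
  col 1: 0 + 1 + 0 (carry in) = 1 → bit 1, carry out 0
  col 2: 1 + 1 + 0 (carry in) = 2 → bit 0, carry out 1
  col 3: 0 + 1 + 1 (carry in) = 2 → bit 0, carry out 1
  col 4: 0 + 0 + 1 (carry in) = 1 → bit 1, carry out 0
  col 5: 1 + 1 + 0 (carry in) = 2 → bit 0, carry out 1
  col 6: 0 + 0 + 1 (carry in) = 1 → bit 1, carry out 0
  col 7: 1 + 0 + 0 (carry in) = 1 → bit 1, carry out 0
  col 8: 1 + 1 + 0 (carry in) = 2 → bit 0, carry out 1
  col 9: 1 + 1 + 1 (carry in) = 3 → bit 1, carry out 1
  col 10: 0 + 0 + 1 (carry in) = 1 → bit 1, carry out 0
Reading bits MSB→LSB: 11011010010
Strip leading zeros: 11011010010
= 11011010010


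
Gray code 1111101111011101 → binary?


Gray code: 1111101111011101
MSB stays the same: 1
Each subsequent bit = prev_binary XOR current_gray:
  B[1] = 1 XOR 1 = 0
  B[2] = 0 XOR 1 = 1
  B[3] = 1 XOR 1 = 0
  B[4] = 0 XOR 1 = 1
  B[5] = 1 XOR 0 = 1
  B[6] = 1 XOR 1 = 0
  B[7] = 0 XOR 1 = 1
  B[8] = 1 XOR 1 = 0
  B[9] = 0 XOR 1 = 1
  B[10] = 1 XOR 0 = 1
  B[11] = 1 XOR 1 = 0
  B[12] = 0 XOR 1 = 1
  B[13] = 1 XOR 1 = 0
  B[14] = 0 XOR 0 = 0
  B[15] = 0 XOR 1 = 1
= 1010110101101001 (44393 decimal)


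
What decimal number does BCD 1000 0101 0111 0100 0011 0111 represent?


Each 4-bit group → digit:
  1000 → 8
  0101 → 5
  0111 → 7
  0100 → 4
  0011 → 3
  0111 → 7
= 857437


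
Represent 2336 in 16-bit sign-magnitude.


Sign bit: 0 (positive)
Magnitude: 2336 = 000100100100000
= 0000100100100000


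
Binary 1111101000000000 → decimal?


Positional values:
Bit 9: 1 × 2^9 = 512
Bit 11: 1 × 2^11 = 2048
Bit 12: 1 × 2^12 = 4096
Bit 13: 1 × 2^13 = 8192
Bit 14: 1 × 2^14 = 16384
Bit 15: 1 × 2^15 = 32768
Sum = 512 + 2048 + 4096 + 8192 + 16384 + 32768
= 64000


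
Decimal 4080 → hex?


Divide by 16 repeatedly:
4080 ÷ 16 = 255 remainder 0 (0)
255 ÷ 16 = 15 remainder 15 (F)
15 ÷ 16 = 0 remainder 15 (F)
Reading remainders bottom-up:
= 0xFF0


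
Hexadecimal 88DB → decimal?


Positional values:
Position 0: B × 16^0 = 11 × 1 = 11
Position 1: D × 16^1 = 13 × 16 = 208
Position 2: 8 × 16^2 = 8 × 256 = 2048
Position 3: 8 × 16^3 = 8 × 4096 = 32768
Sum = 11 + 208 + 2048 + 32768
= 35035


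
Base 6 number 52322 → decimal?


Positional values (base 6):
  2 × 6^0 = 2 × 1 = 2
  2 × 6^1 = 2 × 6 = 12
  3 × 6^2 = 3 × 36 = 108
  2 × 6^3 = 2 × 216 = 432
  5 × 6^4 = 5 × 1296 = 6480
Sum = 2 + 12 + 108 + 432 + 6480
= 7034


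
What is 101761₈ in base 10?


Positional values:
Position 0: 1 × 8^0 = 1
Position 1: 6 × 8^1 = 48
Position 2: 7 × 8^2 = 448
Position 3: 1 × 8^3 = 512
Position 4: 0 × 8^4 = 0
Position 5: 1 × 8^5 = 32768
Sum = 1 + 48 + 448 + 512 + 0 + 32768
= 33777


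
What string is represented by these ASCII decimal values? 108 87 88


Codes (decimal): 108 87 88
Per-code ASCII lookup:
  108  (range 97-122: lowercase, 108 - 97 = 11) → 'l'
  87  (range 65-90: uppercase, 87 - 65 = 22) → 'W'
  88  (range 65-90: uppercase, 88 - 65 = 23) → 'X'
= 'lWX'


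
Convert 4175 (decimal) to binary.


Divide by 2 repeatedly:
4175 ÷ 2 = 2087 remainder 1
2087 ÷ 2 = 1043 remainder 1
1043 ÷ 2 = 521 remainder 1
521 ÷ 2 = 260 remainder 1
260 ÷ 2 = 130 remainder 0
130 ÷ 2 = 65 remainder 0
65 ÷ 2 = 32 remainder 1
32 ÷ 2 = 16 remainder 0
16 ÷ 2 = 8 remainder 0
8 ÷ 2 = 4 remainder 0
4 ÷ 2 = 2 remainder 0
2 ÷ 2 = 1 remainder 0
1 ÷ 2 = 0 remainder 1
Reading remainders bottom-up:
= 1000001001111


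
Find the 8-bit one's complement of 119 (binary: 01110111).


Original: 01110111
Invert all bits:
  bit 0: 0 → 1
  bit 1: 1 → 0
  bit 2: 1 → 0
  bit 3: 1 → 0
  bit 4: 0 → 1
  bit 5: 1 → 0
  bit 6: 1 → 0
  bit 7: 1 → 0
= 10001000


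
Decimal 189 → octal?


Divide by 8 repeatedly:
189 ÷ 8 = 23 remainder 5
23 ÷ 8 = 2 remainder 7
2 ÷ 8 = 0 remainder 2
Reading remainders bottom-up:
= 0o275


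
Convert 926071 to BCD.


Each digit → 4-bit binary:
  9 → 1001
  2 → 0010
  6 → 0110
  0 → 0000
  7 → 0111
  1 → 0001
= 1001 0010 0110 0000 0111 0001


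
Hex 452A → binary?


Each hex digit → 4 binary bits:
  4 = 0100
  5 = 0101
  2 = 0010
  A = 1010
Concatenate: 0100 0101 0010 1010
= 0100010100101010


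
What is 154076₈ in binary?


Each octal digit → 3 binary bits:
  1 = 001
  5 = 101
  4 = 100
  0 = 000
  7 = 111
  6 = 110
Concatenate: 001 101 100 000 111 110
= 001101100000111110


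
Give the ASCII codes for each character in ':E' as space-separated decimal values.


String: ':E'  (2 characters)
Per-character ASCII lookup:
  ':': special character: ':' = 58
  'E': uppercase starts at 65: 'E' = 65 + 4 = 69
= 58 69


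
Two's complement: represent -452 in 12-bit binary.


Original: 000111000100
Step 1 - Invert all bits: 111000111011
Step 2 - Add 1: 111000111011 + 1
= 111000111100 (represents -452)


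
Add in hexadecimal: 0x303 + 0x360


Align and add column by column (LSB to MSB, each column mod 16 with carry):
  0303
+ 0360
  ----
  col 0: 3(3) + 0(0) + 0 (carry in) = 3 → 3(3), carry out 0
  col 1: 0(0) + 6(6) + 0 (carry in) = 6 → 6(6), carry out 0
  col 2: 3(3) + 3(3) + 0 (carry in) = 6 → 6(6), carry out 0
  col 3: 0(0) + 0(0) + 0 (carry in) = 0 → 0(0), carry out 0
Reading digits MSB→LSB: 0663
Strip leading zeros: 663
= 0x663


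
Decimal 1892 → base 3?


Divide by 3 repeatedly:
1892 ÷ 3 = 630 remainder 2
630 ÷ 3 = 210 remainder 0
210 ÷ 3 = 70 remainder 0
70 ÷ 3 = 23 remainder 1
23 ÷ 3 = 7 remainder 2
7 ÷ 3 = 2 remainder 1
2 ÷ 3 = 0 remainder 2
Reading remainders bottom-up:
= 2121002


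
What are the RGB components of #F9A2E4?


Hex: #F9A2E4
R = F9₁₆ = 249
G = A2₁₆ = 162
B = E4₁₆ = 228
= RGB(249, 162, 228)


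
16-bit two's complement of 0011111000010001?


Original: 0011111000010001
Step 1 - Invert all bits: 1100000111101110
Step 2 - Add 1: 1100000111101110 + 1
= 1100000111101111 (represents -15889)


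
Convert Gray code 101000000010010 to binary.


Gray code: 101000000010010
MSB stays the same: 1
Each subsequent bit = prev_binary XOR current_gray:
  B[1] = 1 XOR 0 = 1
  B[2] = 1 XOR 1 = 0
  B[3] = 0 XOR 0 = 0
  B[4] = 0 XOR 0 = 0
  B[5] = 0 XOR 0 = 0
  B[6] = 0 XOR 0 = 0
  B[7] = 0 XOR 0 = 0
  B[8] = 0 XOR 0 = 0
  B[9] = 0 XOR 0 = 0
  B[10] = 0 XOR 1 = 1
  B[11] = 1 XOR 0 = 1
  B[12] = 1 XOR 0 = 1
  B[13] = 1 XOR 1 = 0
  B[14] = 0 XOR 0 = 0
= 110000000011100 (24604 decimal)


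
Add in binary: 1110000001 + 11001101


Align and add column by column (LSB to MSB, carry propagating):
  01110000001
+ 00011001101
  -----------
  col 0: 1 + 1 + 0 (carry in) = 2 → bit 0, carry out 1
  col 1: 0 + 0 + 1 (carry in) = 1 → bit 1, carry out 0
  col 2: 0 + 1 + 0 (carry in) = 1 → bit 1, carry out 0
  col 3: 0 + 1 + 0 (carry in) = 1 → bit 1, carry out 0
  col 4: 0 + 0 + 0 (carry in) = 0 → bit 0, carry out 0
  col 5: 0 + 0 + 0 (carry in) = 0 → bit 0, carry out 0
  col 6: 0 + 1 + 0 (carry in) = 1 → bit 1, carry out 0
  col 7: 1 + 1 + 0 (carry in) = 2 → bit 0, carry out 1
  col 8: 1 + 0 + 1 (carry in) = 2 → bit 0, carry out 1
  col 9: 1 + 0 + 1 (carry in) = 2 → bit 0, carry out 1
  col 10: 0 + 0 + 1 (carry in) = 1 → bit 1, carry out 0
Reading bits MSB→LSB: 10001001110
Strip leading zeros: 10001001110
= 10001001110


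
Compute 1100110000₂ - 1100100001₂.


Align and subtract column by column (LSB to MSB, borrowing when needed):
  1100110000
- 1100100001
  ----------
  col 0: (0 - 0 borrow-in) - 1 → borrow from next column: (0+2) - 1 = 1, borrow out 1
  col 1: (0 - 1 borrow-in) - 0 → borrow from next column: (-1+2) - 0 = 1, borrow out 1
  col 2: (0 - 1 borrow-in) - 0 → borrow from next column: (-1+2) - 0 = 1, borrow out 1
  col 3: (0 - 1 borrow-in) - 0 → borrow from next column: (-1+2) - 0 = 1, borrow out 1
  col 4: (1 - 1 borrow-in) - 0 → 0 - 0 = 0, borrow out 0
  col 5: (1 - 0 borrow-in) - 1 → 1 - 1 = 0, borrow out 0
  col 6: (0 - 0 borrow-in) - 0 → 0 - 0 = 0, borrow out 0
  col 7: (0 - 0 borrow-in) - 0 → 0 - 0 = 0, borrow out 0
  col 8: (1 - 0 borrow-in) - 1 → 1 - 1 = 0, borrow out 0
  col 9: (1 - 0 borrow-in) - 1 → 1 - 1 = 0, borrow out 0
Reading bits MSB→LSB: 0000001111
Strip leading zeros: 1111
= 1111


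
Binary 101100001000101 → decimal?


Positional values:
Bit 0: 1 × 2^0 = 1
Bit 2: 1 × 2^2 = 4
Bit 6: 1 × 2^6 = 64
Bit 11: 1 × 2^11 = 2048
Bit 12: 1 × 2^12 = 4096
Bit 14: 1 × 2^14 = 16384
Sum = 1 + 4 + 64 + 2048 + 4096 + 16384
= 22597


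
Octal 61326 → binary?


Each octal digit → 3 binary bits:
  6 = 110
  1 = 001
  3 = 011
  2 = 010
  6 = 110
Concatenate: 110 001 011 010 110
= 110001011010110


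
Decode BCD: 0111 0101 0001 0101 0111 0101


Each 4-bit group → digit:
  0111 → 7
  0101 → 5
  0001 → 1
  0101 → 5
  0111 → 7
  0101 → 5
= 751575


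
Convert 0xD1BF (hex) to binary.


Each hex digit → 4 binary bits:
  D = 1101
  1 = 0001
  B = 1011
  F = 1111
Concatenate: 1101 0001 1011 1111
= 1101000110111111


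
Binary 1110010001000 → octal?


Group into 3-bit groups: 001110010001000
  001 = 1
  110 = 6
  010 = 2
  001 = 1
  000 = 0
= 0o16210


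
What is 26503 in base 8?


Divide by 8 repeatedly:
26503 ÷ 8 = 3312 remainder 7
3312 ÷ 8 = 414 remainder 0
414 ÷ 8 = 51 remainder 6
51 ÷ 8 = 6 remainder 3
6 ÷ 8 = 0 remainder 6
Reading remainders bottom-up:
= 0o63607


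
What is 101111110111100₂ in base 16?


Group into 4-bit nibbles: 0101111110111100
  0101 = 5
  1111 = F
  1011 = B
  1100 = C
= 0x5FBC


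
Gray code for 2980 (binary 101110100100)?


Binary: 101110100100
Gray code: G = B XOR (B >> 1)
B >> 1 = 010111010010
101110100100 XOR 010111010010:
  1 XOR 0 = 1
  0 XOR 1 = 1
  1 XOR 0 = 1
  1 XOR 1 = 0
  1 XOR 1 = 0
  0 XOR 1 = 1
  1 XOR 0 = 1
  0 XOR 1 = 1
  0 XOR 0 = 0
  1 XOR 0 = 1
  0 XOR 1 = 1
  0 XOR 0 = 0
= 111001110110


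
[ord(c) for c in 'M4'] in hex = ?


String: 'M4'  (2 characters)
Per-character ASCII lookup:
  'M': uppercase starts at 65: 'M' = 65 + 12 = 77 → 0x4D
  '4': digits start at 48: '4' = 48 + 4 = 52 → 0x34
= 0x4D 0x34


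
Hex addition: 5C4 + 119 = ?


Align and add column by column (LSB to MSB, each column mod 16 with carry):
  05C4
+ 0119
  ----
  col 0: 4(4) + 9(9) + 0 (carry in) = 13 → D(13), carry out 0
  col 1: C(12) + 1(1) + 0 (carry in) = 13 → D(13), carry out 0
  col 2: 5(5) + 1(1) + 0 (carry in) = 6 → 6(6), carry out 0
  col 3: 0(0) + 0(0) + 0 (carry in) = 0 → 0(0), carry out 0
Reading digits MSB→LSB: 06DD
Strip leading zeros: 6DD
= 0x6DD


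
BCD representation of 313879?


Each digit → 4-bit binary:
  3 → 0011
  1 → 0001
  3 → 0011
  8 → 1000
  7 → 0111
  9 → 1001
= 0011 0001 0011 1000 0111 1001


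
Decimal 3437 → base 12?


Divide by 12 repeatedly:
3437 ÷ 12 = 286 remainder 5
286 ÷ 12 = 23 remainder 10
23 ÷ 12 = 1 remainder 11
1 ÷ 12 = 0 remainder 1
Reading remainders bottom-up:
= 1BA5


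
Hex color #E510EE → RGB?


Hex: #E510EE
R = E5₁₆ = 229
G = 10₁₆ = 16
B = EE₁₆ = 238
= RGB(229, 16, 238)


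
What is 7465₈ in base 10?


Positional values:
Position 0: 5 × 8^0 = 5
Position 1: 6 × 8^1 = 48
Position 2: 4 × 8^2 = 256
Position 3: 7 × 8^3 = 3584
Sum = 5 + 48 + 256 + 3584
= 3893


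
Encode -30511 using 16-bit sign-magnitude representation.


Sign bit: 1 (negative)
Magnitude: 30511 = 111011100101111
= 1111011100101111


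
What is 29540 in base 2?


Divide by 2 repeatedly:
29540 ÷ 2 = 14770 remainder 0
14770 ÷ 2 = 7385 remainder 0
7385 ÷ 2 = 3692 remainder 1
3692 ÷ 2 = 1846 remainder 0
1846 ÷ 2 = 923 remainder 0
923 ÷ 2 = 461 remainder 1
461 ÷ 2 = 230 remainder 1
230 ÷ 2 = 115 remainder 0
115 ÷ 2 = 57 remainder 1
57 ÷ 2 = 28 remainder 1
28 ÷ 2 = 14 remainder 0
14 ÷ 2 = 7 remainder 0
7 ÷ 2 = 3 remainder 1
3 ÷ 2 = 1 remainder 1
1 ÷ 2 = 0 remainder 1
Reading remainders bottom-up:
= 111001101100100


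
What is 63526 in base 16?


Divide by 16 repeatedly:
63526 ÷ 16 = 3970 remainder 6 (6)
3970 ÷ 16 = 248 remainder 2 (2)
248 ÷ 16 = 15 remainder 8 (8)
15 ÷ 16 = 0 remainder 15 (F)
Reading remainders bottom-up:
= 0xF826


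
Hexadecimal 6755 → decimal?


Positional values:
Position 0: 5 × 16^0 = 5 × 1 = 5
Position 1: 5 × 16^1 = 5 × 16 = 80
Position 2: 7 × 16^2 = 7 × 256 = 1792
Position 3: 6 × 16^3 = 6 × 4096 = 24576
Sum = 5 + 80 + 1792 + 24576
= 26453


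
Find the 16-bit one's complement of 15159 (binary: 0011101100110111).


Original: 0011101100110111
Invert all bits:
  bit 0: 0 → 1
  bit 1: 0 → 1
  bit 2: 1 → 0
  bit 3: 1 → 0
  bit 4: 1 → 0
  bit 5: 0 → 1
  bit 6: 1 → 0
  bit 7: 1 → 0
  bit 8: 0 → 1
  bit 9: 0 → 1
  bit 10: 1 → 0
  bit 11: 1 → 0
  bit 12: 0 → 1
  bit 13: 1 → 0
  bit 14: 1 → 0
  bit 15: 1 → 0
= 1100010011001000


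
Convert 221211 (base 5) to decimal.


Positional values (base 5):
  1 × 5^0 = 1 × 1 = 1
  1 × 5^1 = 1 × 5 = 5
  2 × 5^2 = 2 × 25 = 50
  1 × 5^3 = 1 × 125 = 125
  2 × 5^4 = 2 × 625 = 1250
  2 × 5^5 = 2 × 3125 = 6250
Sum = 1 + 5 + 50 + 125 + 1250 + 6250
= 7681


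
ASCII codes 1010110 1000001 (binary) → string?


Codes (binary): 1010110 1000001
Per-code ASCII lookup:
  1010110 = 86  (range 65-90: uppercase, 86 - 65 = 21) → 'V'
  1000001 = 65  (range 65-90: uppercase, 65 - 65 = 0) → 'A'
= 'VA'


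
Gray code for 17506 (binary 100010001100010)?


Binary: 100010001100010
Gray code: G = B XOR (B >> 1)
B >> 1 = 010001000110001
100010001100010 XOR 010001000110001:
  1 XOR 0 = 1
  0 XOR 1 = 1
  0 XOR 0 = 0
  0 XOR 0 = 0
  1 XOR 0 = 1
  0 XOR 1 = 1
  0 XOR 0 = 0
  0 XOR 0 = 0
  1 XOR 0 = 1
  1 XOR 1 = 0
  0 XOR 1 = 1
  0 XOR 0 = 0
  0 XOR 0 = 0
  1 XOR 0 = 1
  0 XOR 1 = 1
= 110011001010011


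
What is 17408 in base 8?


Divide by 8 repeatedly:
17408 ÷ 8 = 2176 remainder 0
2176 ÷ 8 = 272 remainder 0
272 ÷ 8 = 34 remainder 0
34 ÷ 8 = 4 remainder 2
4 ÷ 8 = 0 remainder 4
Reading remainders bottom-up:
= 0o42000


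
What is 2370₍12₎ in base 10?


Positional values (base 12):
  0 × 12^0 = 0 × 1 = 0
  7 × 12^1 = 7 × 12 = 84
  3 × 12^2 = 3 × 144 = 432
  2 × 12^3 = 2 × 1728 = 3456
Sum = 0 + 84 + 432 + 3456
= 3972


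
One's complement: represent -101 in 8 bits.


Original: 01100101
Invert all bits:
  bit 0: 0 → 1
  bit 1: 1 → 0
  bit 2: 1 → 0
  bit 3: 0 → 1
  bit 4: 0 → 1
  bit 5: 1 → 0
  bit 6: 0 → 1
  bit 7: 1 → 0
= 10011010


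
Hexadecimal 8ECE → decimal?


Positional values:
Position 0: E × 16^0 = 14 × 1 = 14
Position 1: C × 16^1 = 12 × 16 = 192
Position 2: E × 16^2 = 14 × 256 = 3584
Position 3: 8 × 16^3 = 8 × 4096 = 32768
Sum = 14 + 192 + 3584 + 32768
= 36558


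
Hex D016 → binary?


Each hex digit → 4 binary bits:
  D = 1101
  0 = 0000
  1 = 0001
  6 = 0110
Concatenate: 1101 0000 0001 0110
= 1101000000010110


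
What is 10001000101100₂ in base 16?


Group into 4-bit nibbles: 0010001000101100
  0010 = 2
  0010 = 2
  0010 = 2
  1100 = C
= 0x222C


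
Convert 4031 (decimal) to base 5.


Divide by 5 repeatedly:
4031 ÷ 5 = 806 remainder 1
806 ÷ 5 = 161 remainder 1
161 ÷ 5 = 32 remainder 1
32 ÷ 5 = 6 remainder 2
6 ÷ 5 = 1 remainder 1
1 ÷ 5 = 0 remainder 1
Reading remainders bottom-up:
= 112111


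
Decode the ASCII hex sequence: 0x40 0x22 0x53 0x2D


Codes (hex): 0x40 0x22 0x53 0x2D
Per-code ASCII lookup:
  0x40 = 64  (special character) → '@'
  0x22 = 34  (special character) → '"'
  0x53 = 83  (range 65-90: uppercase, 83 - 65 = 18) → 'S'
  0x2D = 45  (special character) → '-'
= '@"S-'
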